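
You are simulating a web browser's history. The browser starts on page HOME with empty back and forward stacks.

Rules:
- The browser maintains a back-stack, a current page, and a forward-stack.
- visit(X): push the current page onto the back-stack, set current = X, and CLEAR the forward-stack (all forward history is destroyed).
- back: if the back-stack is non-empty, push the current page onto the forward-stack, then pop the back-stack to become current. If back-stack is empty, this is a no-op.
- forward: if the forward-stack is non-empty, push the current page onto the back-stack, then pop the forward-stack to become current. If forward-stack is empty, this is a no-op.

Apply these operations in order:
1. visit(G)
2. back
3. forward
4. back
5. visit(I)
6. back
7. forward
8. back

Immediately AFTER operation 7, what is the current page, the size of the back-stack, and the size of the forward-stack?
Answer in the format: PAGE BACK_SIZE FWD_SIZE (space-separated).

After 1 (visit(G)): cur=G back=1 fwd=0
After 2 (back): cur=HOME back=0 fwd=1
After 3 (forward): cur=G back=1 fwd=0
After 4 (back): cur=HOME back=0 fwd=1
After 5 (visit(I)): cur=I back=1 fwd=0
After 6 (back): cur=HOME back=0 fwd=1
After 7 (forward): cur=I back=1 fwd=0

I 1 0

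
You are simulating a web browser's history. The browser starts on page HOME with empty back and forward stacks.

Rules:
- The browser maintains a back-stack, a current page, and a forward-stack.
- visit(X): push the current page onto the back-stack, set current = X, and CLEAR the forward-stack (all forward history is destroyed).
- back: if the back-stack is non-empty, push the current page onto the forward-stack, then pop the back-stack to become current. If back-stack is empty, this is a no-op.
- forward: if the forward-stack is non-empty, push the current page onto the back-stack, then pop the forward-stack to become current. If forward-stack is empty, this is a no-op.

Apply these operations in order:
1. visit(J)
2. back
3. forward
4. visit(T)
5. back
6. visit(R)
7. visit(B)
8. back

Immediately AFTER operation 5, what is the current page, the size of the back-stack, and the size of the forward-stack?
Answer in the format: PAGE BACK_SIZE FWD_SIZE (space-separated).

After 1 (visit(J)): cur=J back=1 fwd=0
After 2 (back): cur=HOME back=0 fwd=1
After 3 (forward): cur=J back=1 fwd=0
After 4 (visit(T)): cur=T back=2 fwd=0
After 5 (back): cur=J back=1 fwd=1

J 1 1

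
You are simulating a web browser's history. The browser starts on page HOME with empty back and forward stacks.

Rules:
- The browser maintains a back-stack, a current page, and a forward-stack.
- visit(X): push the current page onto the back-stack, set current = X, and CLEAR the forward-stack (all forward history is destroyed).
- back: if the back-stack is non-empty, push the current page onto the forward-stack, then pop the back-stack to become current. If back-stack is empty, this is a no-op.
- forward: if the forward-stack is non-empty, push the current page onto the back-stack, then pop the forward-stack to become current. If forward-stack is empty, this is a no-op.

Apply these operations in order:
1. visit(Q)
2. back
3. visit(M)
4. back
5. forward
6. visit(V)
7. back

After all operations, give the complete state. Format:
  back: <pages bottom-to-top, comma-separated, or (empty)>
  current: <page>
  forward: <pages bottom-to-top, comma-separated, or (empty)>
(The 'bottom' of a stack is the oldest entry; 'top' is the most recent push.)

After 1 (visit(Q)): cur=Q back=1 fwd=0
After 2 (back): cur=HOME back=0 fwd=1
After 3 (visit(M)): cur=M back=1 fwd=0
After 4 (back): cur=HOME back=0 fwd=1
After 5 (forward): cur=M back=1 fwd=0
After 6 (visit(V)): cur=V back=2 fwd=0
After 7 (back): cur=M back=1 fwd=1

Answer: back: HOME
current: M
forward: V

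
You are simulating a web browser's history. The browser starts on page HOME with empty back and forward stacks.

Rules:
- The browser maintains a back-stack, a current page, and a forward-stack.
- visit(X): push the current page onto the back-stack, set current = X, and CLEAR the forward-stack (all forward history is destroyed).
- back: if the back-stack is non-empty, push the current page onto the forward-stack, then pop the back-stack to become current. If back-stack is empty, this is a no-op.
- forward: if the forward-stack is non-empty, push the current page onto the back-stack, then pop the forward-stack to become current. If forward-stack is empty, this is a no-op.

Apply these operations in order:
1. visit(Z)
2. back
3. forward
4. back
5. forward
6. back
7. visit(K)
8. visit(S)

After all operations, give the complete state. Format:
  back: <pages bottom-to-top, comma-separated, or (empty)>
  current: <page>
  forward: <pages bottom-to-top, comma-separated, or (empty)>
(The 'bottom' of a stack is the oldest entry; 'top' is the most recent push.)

Answer: back: HOME,K
current: S
forward: (empty)

Derivation:
After 1 (visit(Z)): cur=Z back=1 fwd=0
After 2 (back): cur=HOME back=0 fwd=1
After 3 (forward): cur=Z back=1 fwd=0
After 4 (back): cur=HOME back=0 fwd=1
After 5 (forward): cur=Z back=1 fwd=0
After 6 (back): cur=HOME back=0 fwd=1
After 7 (visit(K)): cur=K back=1 fwd=0
After 8 (visit(S)): cur=S back=2 fwd=0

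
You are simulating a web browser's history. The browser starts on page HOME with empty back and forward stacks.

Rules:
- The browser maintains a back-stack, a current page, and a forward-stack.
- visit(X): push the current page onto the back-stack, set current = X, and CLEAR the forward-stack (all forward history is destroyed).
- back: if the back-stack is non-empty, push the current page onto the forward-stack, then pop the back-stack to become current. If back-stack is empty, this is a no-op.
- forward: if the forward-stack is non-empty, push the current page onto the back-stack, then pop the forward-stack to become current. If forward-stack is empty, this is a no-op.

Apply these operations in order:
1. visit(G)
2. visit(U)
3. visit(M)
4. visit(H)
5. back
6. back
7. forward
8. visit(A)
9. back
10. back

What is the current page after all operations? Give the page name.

Answer: U

Derivation:
After 1 (visit(G)): cur=G back=1 fwd=0
After 2 (visit(U)): cur=U back=2 fwd=0
After 3 (visit(M)): cur=M back=3 fwd=0
After 4 (visit(H)): cur=H back=4 fwd=0
After 5 (back): cur=M back=3 fwd=1
After 6 (back): cur=U back=2 fwd=2
After 7 (forward): cur=M back=3 fwd=1
After 8 (visit(A)): cur=A back=4 fwd=0
After 9 (back): cur=M back=3 fwd=1
After 10 (back): cur=U back=2 fwd=2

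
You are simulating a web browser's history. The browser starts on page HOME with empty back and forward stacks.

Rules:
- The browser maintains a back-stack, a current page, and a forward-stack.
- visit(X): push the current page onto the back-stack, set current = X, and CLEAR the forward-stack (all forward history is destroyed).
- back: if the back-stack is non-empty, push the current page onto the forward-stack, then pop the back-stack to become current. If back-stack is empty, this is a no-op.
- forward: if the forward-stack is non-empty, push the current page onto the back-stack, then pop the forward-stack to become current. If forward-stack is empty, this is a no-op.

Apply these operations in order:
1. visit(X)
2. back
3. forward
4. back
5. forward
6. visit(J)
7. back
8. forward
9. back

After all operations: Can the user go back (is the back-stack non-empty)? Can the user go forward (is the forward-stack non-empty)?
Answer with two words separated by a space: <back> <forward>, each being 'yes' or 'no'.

Answer: yes yes

Derivation:
After 1 (visit(X)): cur=X back=1 fwd=0
After 2 (back): cur=HOME back=0 fwd=1
After 3 (forward): cur=X back=1 fwd=0
After 4 (back): cur=HOME back=0 fwd=1
After 5 (forward): cur=X back=1 fwd=0
After 6 (visit(J)): cur=J back=2 fwd=0
After 7 (back): cur=X back=1 fwd=1
After 8 (forward): cur=J back=2 fwd=0
After 9 (back): cur=X back=1 fwd=1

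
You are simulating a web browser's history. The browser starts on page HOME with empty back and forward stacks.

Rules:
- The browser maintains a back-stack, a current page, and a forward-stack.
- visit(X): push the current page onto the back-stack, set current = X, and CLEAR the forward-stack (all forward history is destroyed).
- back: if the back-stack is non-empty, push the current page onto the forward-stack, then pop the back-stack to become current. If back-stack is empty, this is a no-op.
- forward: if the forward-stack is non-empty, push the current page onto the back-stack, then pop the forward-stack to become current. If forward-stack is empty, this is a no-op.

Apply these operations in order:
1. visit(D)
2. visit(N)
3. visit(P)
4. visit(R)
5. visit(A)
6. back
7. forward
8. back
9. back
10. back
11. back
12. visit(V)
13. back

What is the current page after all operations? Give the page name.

After 1 (visit(D)): cur=D back=1 fwd=0
After 2 (visit(N)): cur=N back=2 fwd=0
After 3 (visit(P)): cur=P back=3 fwd=0
After 4 (visit(R)): cur=R back=4 fwd=0
After 5 (visit(A)): cur=A back=5 fwd=0
After 6 (back): cur=R back=4 fwd=1
After 7 (forward): cur=A back=5 fwd=0
After 8 (back): cur=R back=4 fwd=1
After 9 (back): cur=P back=3 fwd=2
After 10 (back): cur=N back=2 fwd=3
After 11 (back): cur=D back=1 fwd=4
After 12 (visit(V)): cur=V back=2 fwd=0
After 13 (back): cur=D back=1 fwd=1

Answer: D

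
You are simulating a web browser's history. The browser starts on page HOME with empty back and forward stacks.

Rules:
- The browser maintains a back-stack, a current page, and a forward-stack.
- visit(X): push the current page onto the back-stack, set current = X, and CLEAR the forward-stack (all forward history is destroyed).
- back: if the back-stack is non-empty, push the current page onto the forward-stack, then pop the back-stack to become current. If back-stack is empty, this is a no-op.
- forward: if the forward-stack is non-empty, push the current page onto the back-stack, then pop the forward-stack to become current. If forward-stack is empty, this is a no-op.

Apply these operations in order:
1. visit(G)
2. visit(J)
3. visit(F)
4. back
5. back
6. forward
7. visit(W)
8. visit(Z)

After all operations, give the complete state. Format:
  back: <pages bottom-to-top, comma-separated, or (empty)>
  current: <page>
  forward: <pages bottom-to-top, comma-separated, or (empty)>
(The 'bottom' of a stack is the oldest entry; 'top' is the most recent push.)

Answer: back: HOME,G,J,W
current: Z
forward: (empty)

Derivation:
After 1 (visit(G)): cur=G back=1 fwd=0
After 2 (visit(J)): cur=J back=2 fwd=0
After 3 (visit(F)): cur=F back=3 fwd=0
After 4 (back): cur=J back=2 fwd=1
After 5 (back): cur=G back=1 fwd=2
After 6 (forward): cur=J back=2 fwd=1
After 7 (visit(W)): cur=W back=3 fwd=0
After 8 (visit(Z)): cur=Z back=4 fwd=0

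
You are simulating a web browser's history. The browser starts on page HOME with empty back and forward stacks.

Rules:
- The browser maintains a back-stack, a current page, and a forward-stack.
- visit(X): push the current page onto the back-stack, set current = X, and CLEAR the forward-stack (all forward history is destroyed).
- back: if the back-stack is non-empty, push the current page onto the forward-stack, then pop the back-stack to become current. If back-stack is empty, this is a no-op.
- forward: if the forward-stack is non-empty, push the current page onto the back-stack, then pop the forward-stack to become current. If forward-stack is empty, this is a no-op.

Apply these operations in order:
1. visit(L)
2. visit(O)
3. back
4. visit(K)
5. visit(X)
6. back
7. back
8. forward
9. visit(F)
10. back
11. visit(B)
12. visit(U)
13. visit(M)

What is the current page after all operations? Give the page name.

Answer: M

Derivation:
After 1 (visit(L)): cur=L back=1 fwd=0
After 2 (visit(O)): cur=O back=2 fwd=0
After 3 (back): cur=L back=1 fwd=1
After 4 (visit(K)): cur=K back=2 fwd=0
After 5 (visit(X)): cur=X back=3 fwd=0
After 6 (back): cur=K back=2 fwd=1
After 7 (back): cur=L back=1 fwd=2
After 8 (forward): cur=K back=2 fwd=1
After 9 (visit(F)): cur=F back=3 fwd=0
After 10 (back): cur=K back=2 fwd=1
After 11 (visit(B)): cur=B back=3 fwd=0
After 12 (visit(U)): cur=U back=4 fwd=0
After 13 (visit(M)): cur=M back=5 fwd=0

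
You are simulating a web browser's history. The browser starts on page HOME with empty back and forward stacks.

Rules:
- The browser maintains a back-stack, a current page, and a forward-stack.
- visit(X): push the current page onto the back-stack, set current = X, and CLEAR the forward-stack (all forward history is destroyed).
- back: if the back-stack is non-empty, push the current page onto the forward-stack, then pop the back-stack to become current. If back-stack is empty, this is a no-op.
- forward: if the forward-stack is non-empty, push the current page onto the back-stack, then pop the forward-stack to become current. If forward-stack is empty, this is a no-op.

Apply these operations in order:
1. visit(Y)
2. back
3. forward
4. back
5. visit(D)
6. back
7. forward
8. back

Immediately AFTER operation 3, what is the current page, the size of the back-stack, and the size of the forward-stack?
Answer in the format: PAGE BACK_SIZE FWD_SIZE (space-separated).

After 1 (visit(Y)): cur=Y back=1 fwd=0
After 2 (back): cur=HOME back=0 fwd=1
After 3 (forward): cur=Y back=1 fwd=0

Y 1 0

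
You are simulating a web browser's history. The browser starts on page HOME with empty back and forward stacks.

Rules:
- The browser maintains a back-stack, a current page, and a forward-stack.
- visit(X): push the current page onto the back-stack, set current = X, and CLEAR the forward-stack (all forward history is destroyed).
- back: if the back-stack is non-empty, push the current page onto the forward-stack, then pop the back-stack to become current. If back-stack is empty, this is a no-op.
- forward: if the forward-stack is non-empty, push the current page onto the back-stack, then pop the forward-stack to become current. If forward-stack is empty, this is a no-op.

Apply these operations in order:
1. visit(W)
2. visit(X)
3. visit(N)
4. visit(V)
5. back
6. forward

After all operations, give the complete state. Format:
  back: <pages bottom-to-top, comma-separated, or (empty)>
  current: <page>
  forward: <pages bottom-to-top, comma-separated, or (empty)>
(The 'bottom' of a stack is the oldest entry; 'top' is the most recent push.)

After 1 (visit(W)): cur=W back=1 fwd=0
After 2 (visit(X)): cur=X back=2 fwd=0
After 3 (visit(N)): cur=N back=3 fwd=0
After 4 (visit(V)): cur=V back=4 fwd=0
After 5 (back): cur=N back=3 fwd=1
After 6 (forward): cur=V back=4 fwd=0

Answer: back: HOME,W,X,N
current: V
forward: (empty)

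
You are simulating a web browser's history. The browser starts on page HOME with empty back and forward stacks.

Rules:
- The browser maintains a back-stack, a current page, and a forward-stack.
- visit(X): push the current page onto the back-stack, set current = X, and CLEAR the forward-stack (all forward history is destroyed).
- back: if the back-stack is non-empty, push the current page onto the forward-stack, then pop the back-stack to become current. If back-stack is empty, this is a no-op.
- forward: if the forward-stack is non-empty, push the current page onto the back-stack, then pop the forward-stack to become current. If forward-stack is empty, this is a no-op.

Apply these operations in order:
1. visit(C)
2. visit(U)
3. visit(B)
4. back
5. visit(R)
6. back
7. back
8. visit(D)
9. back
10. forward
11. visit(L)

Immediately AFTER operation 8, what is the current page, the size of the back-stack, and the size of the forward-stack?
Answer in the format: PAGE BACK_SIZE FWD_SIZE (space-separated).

After 1 (visit(C)): cur=C back=1 fwd=0
After 2 (visit(U)): cur=U back=2 fwd=0
After 3 (visit(B)): cur=B back=3 fwd=0
After 4 (back): cur=U back=2 fwd=1
After 5 (visit(R)): cur=R back=3 fwd=0
After 6 (back): cur=U back=2 fwd=1
After 7 (back): cur=C back=1 fwd=2
After 8 (visit(D)): cur=D back=2 fwd=0

D 2 0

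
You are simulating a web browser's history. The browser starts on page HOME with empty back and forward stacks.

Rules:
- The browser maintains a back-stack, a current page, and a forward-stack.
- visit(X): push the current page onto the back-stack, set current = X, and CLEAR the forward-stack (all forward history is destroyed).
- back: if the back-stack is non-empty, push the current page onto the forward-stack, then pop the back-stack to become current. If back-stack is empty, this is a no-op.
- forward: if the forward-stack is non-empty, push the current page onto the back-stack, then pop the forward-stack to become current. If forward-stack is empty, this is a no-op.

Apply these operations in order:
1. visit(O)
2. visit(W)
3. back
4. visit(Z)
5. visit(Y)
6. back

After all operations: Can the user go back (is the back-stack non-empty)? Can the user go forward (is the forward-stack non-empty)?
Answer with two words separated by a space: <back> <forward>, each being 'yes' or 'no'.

Answer: yes yes

Derivation:
After 1 (visit(O)): cur=O back=1 fwd=0
After 2 (visit(W)): cur=W back=2 fwd=0
After 3 (back): cur=O back=1 fwd=1
After 4 (visit(Z)): cur=Z back=2 fwd=0
After 5 (visit(Y)): cur=Y back=3 fwd=0
After 6 (back): cur=Z back=2 fwd=1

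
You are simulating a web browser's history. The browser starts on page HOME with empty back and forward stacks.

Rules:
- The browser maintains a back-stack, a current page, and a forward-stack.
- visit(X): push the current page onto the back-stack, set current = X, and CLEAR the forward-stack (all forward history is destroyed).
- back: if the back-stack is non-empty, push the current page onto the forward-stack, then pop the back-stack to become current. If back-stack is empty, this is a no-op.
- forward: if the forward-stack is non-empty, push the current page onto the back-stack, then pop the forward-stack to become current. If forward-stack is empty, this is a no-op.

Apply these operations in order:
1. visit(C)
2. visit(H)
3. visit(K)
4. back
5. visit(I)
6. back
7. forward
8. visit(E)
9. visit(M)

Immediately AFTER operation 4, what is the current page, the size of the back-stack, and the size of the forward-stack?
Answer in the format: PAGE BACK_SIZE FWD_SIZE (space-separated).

After 1 (visit(C)): cur=C back=1 fwd=0
After 2 (visit(H)): cur=H back=2 fwd=0
After 3 (visit(K)): cur=K back=3 fwd=0
After 4 (back): cur=H back=2 fwd=1

H 2 1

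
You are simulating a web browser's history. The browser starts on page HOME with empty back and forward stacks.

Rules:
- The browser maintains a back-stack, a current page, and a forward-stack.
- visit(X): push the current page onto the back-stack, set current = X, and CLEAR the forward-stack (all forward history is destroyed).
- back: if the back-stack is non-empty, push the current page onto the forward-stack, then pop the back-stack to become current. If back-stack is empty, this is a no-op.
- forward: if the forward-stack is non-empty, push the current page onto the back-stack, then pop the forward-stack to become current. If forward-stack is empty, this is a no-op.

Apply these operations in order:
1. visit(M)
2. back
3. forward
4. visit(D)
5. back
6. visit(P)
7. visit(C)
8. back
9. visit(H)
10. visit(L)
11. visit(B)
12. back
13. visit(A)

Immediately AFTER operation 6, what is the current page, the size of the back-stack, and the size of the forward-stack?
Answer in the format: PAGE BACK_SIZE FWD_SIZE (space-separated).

After 1 (visit(M)): cur=M back=1 fwd=0
After 2 (back): cur=HOME back=0 fwd=1
After 3 (forward): cur=M back=1 fwd=0
After 4 (visit(D)): cur=D back=2 fwd=0
After 5 (back): cur=M back=1 fwd=1
After 6 (visit(P)): cur=P back=2 fwd=0

P 2 0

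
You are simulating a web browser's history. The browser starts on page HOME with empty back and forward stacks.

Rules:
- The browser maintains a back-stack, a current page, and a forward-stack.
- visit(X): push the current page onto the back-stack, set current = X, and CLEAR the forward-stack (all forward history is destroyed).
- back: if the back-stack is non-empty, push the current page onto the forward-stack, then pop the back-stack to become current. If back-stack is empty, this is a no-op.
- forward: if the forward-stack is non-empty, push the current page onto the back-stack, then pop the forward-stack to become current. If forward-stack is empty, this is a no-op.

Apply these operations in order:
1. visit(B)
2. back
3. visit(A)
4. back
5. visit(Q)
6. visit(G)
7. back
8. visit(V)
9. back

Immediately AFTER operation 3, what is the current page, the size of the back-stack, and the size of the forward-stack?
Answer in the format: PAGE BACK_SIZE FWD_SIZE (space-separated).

After 1 (visit(B)): cur=B back=1 fwd=0
After 2 (back): cur=HOME back=0 fwd=1
After 3 (visit(A)): cur=A back=1 fwd=0

A 1 0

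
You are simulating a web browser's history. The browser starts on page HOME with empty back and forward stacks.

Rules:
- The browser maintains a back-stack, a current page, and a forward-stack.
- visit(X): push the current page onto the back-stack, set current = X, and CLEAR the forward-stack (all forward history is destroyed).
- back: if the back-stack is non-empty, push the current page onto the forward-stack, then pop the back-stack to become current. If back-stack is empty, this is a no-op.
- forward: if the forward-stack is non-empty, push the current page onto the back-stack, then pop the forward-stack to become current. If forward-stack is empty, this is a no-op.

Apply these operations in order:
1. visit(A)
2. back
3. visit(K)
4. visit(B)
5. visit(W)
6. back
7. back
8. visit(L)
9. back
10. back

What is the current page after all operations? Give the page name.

Answer: HOME

Derivation:
After 1 (visit(A)): cur=A back=1 fwd=0
After 2 (back): cur=HOME back=0 fwd=1
After 3 (visit(K)): cur=K back=1 fwd=0
After 4 (visit(B)): cur=B back=2 fwd=0
After 5 (visit(W)): cur=W back=3 fwd=0
After 6 (back): cur=B back=2 fwd=1
After 7 (back): cur=K back=1 fwd=2
After 8 (visit(L)): cur=L back=2 fwd=0
After 9 (back): cur=K back=1 fwd=1
After 10 (back): cur=HOME back=0 fwd=2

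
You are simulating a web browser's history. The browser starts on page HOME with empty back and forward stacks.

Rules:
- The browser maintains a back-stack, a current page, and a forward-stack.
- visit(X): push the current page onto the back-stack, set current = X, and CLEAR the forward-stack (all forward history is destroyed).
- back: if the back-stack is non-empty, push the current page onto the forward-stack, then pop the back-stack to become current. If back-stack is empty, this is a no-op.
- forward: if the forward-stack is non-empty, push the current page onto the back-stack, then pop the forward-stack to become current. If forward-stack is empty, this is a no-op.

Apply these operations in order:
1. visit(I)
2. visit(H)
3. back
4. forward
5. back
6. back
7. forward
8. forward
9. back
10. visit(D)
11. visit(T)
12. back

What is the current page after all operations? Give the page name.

Answer: D

Derivation:
After 1 (visit(I)): cur=I back=1 fwd=0
After 2 (visit(H)): cur=H back=2 fwd=0
After 3 (back): cur=I back=1 fwd=1
After 4 (forward): cur=H back=2 fwd=0
After 5 (back): cur=I back=1 fwd=1
After 6 (back): cur=HOME back=0 fwd=2
After 7 (forward): cur=I back=1 fwd=1
After 8 (forward): cur=H back=2 fwd=0
After 9 (back): cur=I back=1 fwd=1
After 10 (visit(D)): cur=D back=2 fwd=0
After 11 (visit(T)): cur=T back=3 fwd=0
After 12 (back): cur=D back=2 fwd=1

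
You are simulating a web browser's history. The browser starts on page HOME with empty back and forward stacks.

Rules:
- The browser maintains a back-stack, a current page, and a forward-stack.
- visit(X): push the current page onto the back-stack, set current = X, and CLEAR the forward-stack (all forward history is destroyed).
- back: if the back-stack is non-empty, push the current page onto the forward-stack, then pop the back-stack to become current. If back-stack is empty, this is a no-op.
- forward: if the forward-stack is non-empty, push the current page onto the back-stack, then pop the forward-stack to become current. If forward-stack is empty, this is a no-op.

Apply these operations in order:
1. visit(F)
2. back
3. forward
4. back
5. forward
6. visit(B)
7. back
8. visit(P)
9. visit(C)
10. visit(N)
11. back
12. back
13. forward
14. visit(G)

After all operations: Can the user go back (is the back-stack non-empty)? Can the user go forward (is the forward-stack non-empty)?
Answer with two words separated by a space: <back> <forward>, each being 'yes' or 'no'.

Answer: yes no

Derivation:
After 1 (visit(F)): cur=F back=1 fwd=0
After 2 (back): cur=HOME back=0 fwd=1
After 3 (forward): cur=F back=1 fwd=0
After 4 (back): cur=HOME back=0 fwd=1
After 5 (forward): cur=F back=1 fwd=0
After 6 (visit(B)): cur=B back=2 fwd=0
After 7 (back): cur=F back=1 fwd=1
After 8 (visit(P)): cur=P back=2 fwd=0
After 9 (visit(C)): cur=C back=3 fwd=0
After 10 (visit(N)): cur=N back=4 fwd=0
After 11 (back): cur=C back=3 fwd=1
After 12 (back): cur=P back=2 fwd=2
After 13 (forward): cur=C back=3 fwd=1
After 14 (visit(G)): cur=G back=4 fwd=0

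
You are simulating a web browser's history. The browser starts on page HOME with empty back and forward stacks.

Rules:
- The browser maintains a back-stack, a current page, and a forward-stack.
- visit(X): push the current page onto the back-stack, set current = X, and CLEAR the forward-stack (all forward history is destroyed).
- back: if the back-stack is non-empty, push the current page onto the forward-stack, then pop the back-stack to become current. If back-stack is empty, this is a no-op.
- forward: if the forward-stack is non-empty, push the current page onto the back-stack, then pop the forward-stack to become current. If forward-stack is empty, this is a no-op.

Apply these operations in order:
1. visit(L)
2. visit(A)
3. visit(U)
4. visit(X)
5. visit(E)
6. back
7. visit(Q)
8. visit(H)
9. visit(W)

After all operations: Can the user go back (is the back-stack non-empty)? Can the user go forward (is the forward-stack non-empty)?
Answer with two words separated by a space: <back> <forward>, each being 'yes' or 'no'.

Answer: yes no

Derivation:
After 1 (visit(L)): cur=L back=1 fwd=0
After 2 (visit(A)): cur=A back=2 fwd=0
After 3 (visit(U)): cur=U back=3 fwd=0
After 4 (visit(X)): cur=X back=4 fwd=0
After 5 (visit(E)): cur=E back=5 fwd=0
After 6 (back): cur=X back=4 fwd=1
After 7 (visit(Q)): cur=Q back=5 fwd=0
After 8 (visit(H)): cur=H back=6 fwd=0
After 9 (visit(W)): cur=W back=7 fwd=0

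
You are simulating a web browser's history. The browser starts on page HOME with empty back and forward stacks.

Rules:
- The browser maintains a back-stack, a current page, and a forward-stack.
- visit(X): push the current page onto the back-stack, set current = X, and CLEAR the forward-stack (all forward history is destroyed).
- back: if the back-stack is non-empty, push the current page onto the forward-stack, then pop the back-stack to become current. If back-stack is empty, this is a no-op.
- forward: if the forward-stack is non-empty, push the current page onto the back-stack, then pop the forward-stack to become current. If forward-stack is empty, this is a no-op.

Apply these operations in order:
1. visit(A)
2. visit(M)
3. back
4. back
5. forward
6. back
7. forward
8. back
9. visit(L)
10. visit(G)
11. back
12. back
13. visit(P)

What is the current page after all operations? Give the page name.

Answer: P

Derivation:
After 1 (visit(A)): cur=A back=1 fwd=0
After 2 (visit(M)): cur=M back=2 fwd=0
After 3 (back): cur=A back=1 fwd=1
After 4 (back): cur=HOME back=0 fwd=2
After 5 (forward): cur=A back=1 fwd=1
After 6 (back): cur=HOME back=0 fwd=2
After 7 (forward): cur=A back=1 fwd=1
After 8 (back): cur=HOME back=0 fwd=2
After 9 (visit(L)): cur=L back=1 fwd=0
After 10 (visit(G)): cur=G back=2 fwd=0
After 11 (back): cur=L back=1 fwd=1
After 12 (back): cur=HOME back=0 fwd=2
After 13 (visit(P)): cur=P back=1 fwd=0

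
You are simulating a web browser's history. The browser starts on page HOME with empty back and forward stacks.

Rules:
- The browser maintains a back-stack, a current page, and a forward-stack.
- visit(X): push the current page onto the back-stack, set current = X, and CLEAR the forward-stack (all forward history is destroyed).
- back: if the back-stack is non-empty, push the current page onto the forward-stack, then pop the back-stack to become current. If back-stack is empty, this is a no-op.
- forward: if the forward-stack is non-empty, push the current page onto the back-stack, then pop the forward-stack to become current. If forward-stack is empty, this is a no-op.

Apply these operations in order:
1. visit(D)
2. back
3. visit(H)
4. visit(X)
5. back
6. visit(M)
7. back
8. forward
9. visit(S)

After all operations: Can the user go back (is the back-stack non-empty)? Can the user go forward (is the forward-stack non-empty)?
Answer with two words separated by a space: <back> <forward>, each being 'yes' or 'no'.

Answer: yes no

Derivation:
After 1 (visit(D)): cur=D back=1 fwd=0
After 2 (back): cur=HOME back=0 fwd=1
After 3 (visit(H)): cur=H back=1 fwd=0
After 4 (visit(X)): cur=X back=2 fwd=0
After 5 (back): cur=H back=1 fwd=1
After 6 (visit(M)): cur=M back=2 fwd=0
After 7 (back): cur=H back=1 fwd=1
After 8 (forward): cur=M back=2 fwd=0
After 9 (visit(S)): cur=S back=3 fwd=0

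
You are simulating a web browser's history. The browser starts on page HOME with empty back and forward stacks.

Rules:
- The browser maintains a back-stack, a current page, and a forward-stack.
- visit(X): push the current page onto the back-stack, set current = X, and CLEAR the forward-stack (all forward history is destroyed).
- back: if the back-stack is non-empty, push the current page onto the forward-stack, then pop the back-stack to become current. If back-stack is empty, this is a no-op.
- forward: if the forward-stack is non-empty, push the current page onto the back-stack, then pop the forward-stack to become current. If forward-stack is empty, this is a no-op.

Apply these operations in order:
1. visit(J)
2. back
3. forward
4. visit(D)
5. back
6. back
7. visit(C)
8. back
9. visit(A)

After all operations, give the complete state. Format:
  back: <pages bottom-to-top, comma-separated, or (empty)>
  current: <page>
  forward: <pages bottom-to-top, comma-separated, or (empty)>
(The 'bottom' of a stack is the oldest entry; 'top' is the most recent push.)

After 1 (visit(J)): cur=J back=1 fwd=0
After 2 (back): cur=HOME back=0 fwd=1
After 3 (forward): cur=J back=1 fwd=0
After 4 (visit(D)): cur=D back=2 fwd=0
After 5 (back): cur=J back=1 fwd=1
After 6 (back): cur=HOME back=0 fwd=2
After 7 (visit(C)): cur=C back=1 fwd=0
After 8 (back): cur=HOME back=0 fwd=1
After 9 (visit(A)): cur=A back=1 fwd=0

Answer: back: HOME
current: A
forward: (empty)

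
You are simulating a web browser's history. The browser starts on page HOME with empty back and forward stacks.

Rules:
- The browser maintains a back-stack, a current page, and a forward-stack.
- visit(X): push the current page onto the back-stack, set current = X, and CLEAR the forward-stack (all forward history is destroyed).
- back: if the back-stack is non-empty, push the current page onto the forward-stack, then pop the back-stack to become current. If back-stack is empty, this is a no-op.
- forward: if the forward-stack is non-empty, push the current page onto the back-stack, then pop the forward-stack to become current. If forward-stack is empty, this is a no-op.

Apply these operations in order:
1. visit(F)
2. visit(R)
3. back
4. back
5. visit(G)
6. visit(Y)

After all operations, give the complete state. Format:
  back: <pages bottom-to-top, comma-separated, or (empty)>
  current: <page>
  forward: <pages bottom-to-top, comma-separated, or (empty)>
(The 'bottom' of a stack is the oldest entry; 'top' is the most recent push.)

After 1 (visit(F)): cur=F back=1 fwd=0
After 2 (visit(R)): cur=R back=2 fwd=0
After 3 (back): cur=F back=1 fwd=1
After 4 (back): cur=HOME back=0 fwd=2
After 5 (visit(G)): cur=G back=1 fwd=0
After 6 (visit(Y)): cur=Y back=2 fwd=0

Answer: back: HOME,G
current: Y
forward: (empty)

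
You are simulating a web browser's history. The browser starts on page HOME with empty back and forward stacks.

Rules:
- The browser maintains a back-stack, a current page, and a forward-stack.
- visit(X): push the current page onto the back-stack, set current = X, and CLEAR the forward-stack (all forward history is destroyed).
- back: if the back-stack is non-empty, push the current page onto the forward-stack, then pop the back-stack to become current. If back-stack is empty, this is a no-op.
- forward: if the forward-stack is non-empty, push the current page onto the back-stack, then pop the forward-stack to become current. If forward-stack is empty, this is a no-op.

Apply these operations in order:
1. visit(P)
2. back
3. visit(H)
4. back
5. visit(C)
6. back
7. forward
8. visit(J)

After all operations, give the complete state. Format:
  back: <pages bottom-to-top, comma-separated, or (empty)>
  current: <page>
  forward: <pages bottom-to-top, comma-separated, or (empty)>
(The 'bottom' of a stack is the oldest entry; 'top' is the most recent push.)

Answer: back: HOME,C
current: J
forward: (empty)

Derivation:
After 1 (visit(P)): cur=P back=1 fwd=0
After 2 (back): cur=HOME back=0 fwd=1
After 3 (visit(H)): cur=H back=1 fwd=0
After 4 (back): cur=HOME back=0 fwd=1
After 5 (visit(C)): cur=C back=1 fwd=0
After 6 (back): cur=HOME back=0 fwd=1
After 7 (forward): cur=C back=1 fwd=0
After 8 (visit(J)): cur=J back=2 fwd=0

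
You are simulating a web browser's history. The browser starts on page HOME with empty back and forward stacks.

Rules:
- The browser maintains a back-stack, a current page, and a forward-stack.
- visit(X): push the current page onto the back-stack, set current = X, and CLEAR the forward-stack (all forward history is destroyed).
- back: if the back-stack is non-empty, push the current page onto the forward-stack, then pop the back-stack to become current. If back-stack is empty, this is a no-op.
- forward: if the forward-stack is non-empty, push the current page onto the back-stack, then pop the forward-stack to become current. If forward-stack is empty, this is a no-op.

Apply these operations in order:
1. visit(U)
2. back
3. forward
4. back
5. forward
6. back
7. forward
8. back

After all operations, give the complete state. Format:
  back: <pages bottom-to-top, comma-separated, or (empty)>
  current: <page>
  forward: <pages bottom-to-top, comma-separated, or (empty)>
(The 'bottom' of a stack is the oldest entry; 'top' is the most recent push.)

After 1 (visit(U)): cur=U back=1 fwd=0
After 2 (back): cur=HOME back=0 fwd=1
After 3 (forward): cur=U back=1 fwd=0
After 4 (back): cur=HOME back=0 fwd=1
After 5 (forward): cur=U back=1 fwd=0
After 6 (back): cur=HOME back=0 fwd=1
After 7 (forward): cur=U back=1 fwd=0
After 8 (back): cur=HOME back=0 fwd=1

Answer: back: (empty)
current: HOME
forward: U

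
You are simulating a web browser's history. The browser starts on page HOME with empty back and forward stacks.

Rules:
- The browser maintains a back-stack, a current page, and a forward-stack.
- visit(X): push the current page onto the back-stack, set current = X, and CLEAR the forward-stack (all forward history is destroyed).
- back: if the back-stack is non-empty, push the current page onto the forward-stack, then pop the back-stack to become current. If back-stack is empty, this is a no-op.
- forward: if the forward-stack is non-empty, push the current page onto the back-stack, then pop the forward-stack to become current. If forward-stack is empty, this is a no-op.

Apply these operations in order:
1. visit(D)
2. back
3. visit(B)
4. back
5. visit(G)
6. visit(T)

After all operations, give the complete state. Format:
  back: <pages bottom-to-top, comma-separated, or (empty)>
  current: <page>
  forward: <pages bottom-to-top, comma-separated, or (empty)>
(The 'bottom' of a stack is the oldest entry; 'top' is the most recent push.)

After 1 (visit(D)): cur=D back=1 fwd=0
After 2 (back): cur=HOME back=0 fwd=1
After 3 (visit(B)): cur=B back=1 fwd=0
After 4 (back): cur=HOME back=0 fwd=1
After 5 (visit(G)): cur=G back=1 fwd=0
After 6 (visit(T)): cur=T back=2 fwd=0

Answer: back: HOME,G
current: T
forward: (empty)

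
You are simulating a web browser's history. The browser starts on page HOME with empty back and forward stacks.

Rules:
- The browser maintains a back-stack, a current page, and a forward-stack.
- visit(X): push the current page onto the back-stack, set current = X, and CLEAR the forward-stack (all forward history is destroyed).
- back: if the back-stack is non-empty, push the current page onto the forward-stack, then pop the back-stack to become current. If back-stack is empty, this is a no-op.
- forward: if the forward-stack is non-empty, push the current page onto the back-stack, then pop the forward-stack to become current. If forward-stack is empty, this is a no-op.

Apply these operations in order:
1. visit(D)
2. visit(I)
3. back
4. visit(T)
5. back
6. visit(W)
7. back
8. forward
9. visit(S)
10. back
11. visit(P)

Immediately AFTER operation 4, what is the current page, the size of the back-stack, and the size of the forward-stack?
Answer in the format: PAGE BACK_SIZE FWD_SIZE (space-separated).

After 1 (visit(D)): cur=D back=1 fwd=0
After 2 (visit(I)): cur=I back=2 fwd=0
After 3 (back): cur=D back=1 fwd=1
After 4 (visit(T)): cur=T back=2 fwd=0

T 2 0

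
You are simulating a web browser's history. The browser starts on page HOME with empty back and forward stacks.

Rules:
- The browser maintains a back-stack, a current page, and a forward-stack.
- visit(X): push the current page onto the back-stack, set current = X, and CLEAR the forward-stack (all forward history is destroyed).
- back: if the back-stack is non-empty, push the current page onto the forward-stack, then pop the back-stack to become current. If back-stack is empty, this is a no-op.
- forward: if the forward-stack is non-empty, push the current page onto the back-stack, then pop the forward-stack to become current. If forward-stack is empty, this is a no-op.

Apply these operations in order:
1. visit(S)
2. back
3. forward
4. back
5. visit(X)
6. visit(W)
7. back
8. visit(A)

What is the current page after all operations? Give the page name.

Answer: A

Derivation:
After 1 (visit(S)): cur=S back=1 fwd=0
After 2 (back): cur=HOME back=0 fwd=1
After 3 (forward): cur=S back=1 fwd=0
After 4 (back): cur=HOME back=0 fwd=1
After 5 (visit(X)): cur=X back=1 fwd=0
After 6 (visit(W)): cur=W back=2 fwd=0
After 7 (back): cur=X back=1 fwd=1
After 8 (visit(A)): cur=A back=2 fwd=0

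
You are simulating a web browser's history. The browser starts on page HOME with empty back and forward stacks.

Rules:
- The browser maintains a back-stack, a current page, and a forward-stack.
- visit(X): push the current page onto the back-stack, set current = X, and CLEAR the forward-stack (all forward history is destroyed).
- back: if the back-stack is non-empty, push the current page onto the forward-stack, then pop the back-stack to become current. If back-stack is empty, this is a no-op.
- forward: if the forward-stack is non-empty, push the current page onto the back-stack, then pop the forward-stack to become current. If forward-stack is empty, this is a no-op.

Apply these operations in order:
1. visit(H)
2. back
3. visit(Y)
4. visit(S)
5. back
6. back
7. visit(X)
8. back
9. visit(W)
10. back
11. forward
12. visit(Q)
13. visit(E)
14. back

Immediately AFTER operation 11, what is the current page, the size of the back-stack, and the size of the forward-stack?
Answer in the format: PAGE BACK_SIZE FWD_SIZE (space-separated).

After 1 (visit(H)): cur=H back=1 fwd=0
After 2 (back): cur=HOME back=0 fwd=1
After 3 (visit(Y)): cur=Y back=1 fwd=0
After 4 (visit(S)): cur=S back=2 fwd=0
After 5 (back): cur=Y back=1 fwd=1
After 6 (back): cur=HOME back=0 fwd=2
After 7 (visit(X)): cur=X back=1 fwd=0
After 8 (back): cur=HOME back=0 fwd=1
After 9 (visit(W)): cur=W back=1 fwd=0
After 10 (back): cur=HOME back=0 fwd=1
After 11 (forward): cur=W back=1 fwd=0

W 1 0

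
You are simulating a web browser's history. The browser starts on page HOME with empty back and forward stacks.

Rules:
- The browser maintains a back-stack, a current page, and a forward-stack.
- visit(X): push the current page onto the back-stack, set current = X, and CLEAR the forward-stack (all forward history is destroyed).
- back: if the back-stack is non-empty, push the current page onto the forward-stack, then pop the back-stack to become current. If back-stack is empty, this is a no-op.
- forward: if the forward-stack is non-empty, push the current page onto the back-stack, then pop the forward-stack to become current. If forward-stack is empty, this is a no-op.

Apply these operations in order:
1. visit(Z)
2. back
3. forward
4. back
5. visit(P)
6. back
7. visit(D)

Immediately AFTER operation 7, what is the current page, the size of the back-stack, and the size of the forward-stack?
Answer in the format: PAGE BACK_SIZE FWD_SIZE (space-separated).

After 1 (visit(Z)): cur=Z back=1 fwd=0
After 2 (back): cur=HOME back=0 fwd=1
After 3 (forward): cur=Z back=1 fwd=0
After 4 (back): cur=HOME back=0 fwd=1
After 5 (visit(P)): cur=P back=1 fwd=0
After 6 (back): cur=HOME back=0 fwd=1
After 7 (visit(D)): cur=D back=1 fwd=0

D 1 0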